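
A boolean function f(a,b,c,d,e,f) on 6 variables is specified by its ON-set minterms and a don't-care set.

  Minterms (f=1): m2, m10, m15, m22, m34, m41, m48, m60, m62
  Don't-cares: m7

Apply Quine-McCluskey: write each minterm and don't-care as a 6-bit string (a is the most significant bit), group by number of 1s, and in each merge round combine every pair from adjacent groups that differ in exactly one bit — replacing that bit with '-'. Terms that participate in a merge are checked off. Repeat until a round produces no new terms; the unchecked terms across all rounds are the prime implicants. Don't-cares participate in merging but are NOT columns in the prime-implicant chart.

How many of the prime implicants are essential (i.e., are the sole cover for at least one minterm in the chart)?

7

Round 0: 000010✓ 000111✓ 001010✓ 001111✓ 010110 100010✓ 101001 110000 111100✓ 111110✓
Round 1: -00010 00-010 00-111 1111-0
PIs = {-00010, 00-010, 00-111, 010110, 101001, 110000, 1111-0}
Coverage chart:
  m2: -00010,00-010
  m10: 00-010 ←essential
  m15: 00-111 ←essential
  m22: 010110 ←essential
  m34: -00010 ←essential
  m41: 101001 ←essential
  m48: 110000 ←essential
  m60: 1111-0 ←essential
  m62: 1111-0 ←essential
Essential: -00010, 00-010, 00-111, 010110, 101001, 110000, 1111-0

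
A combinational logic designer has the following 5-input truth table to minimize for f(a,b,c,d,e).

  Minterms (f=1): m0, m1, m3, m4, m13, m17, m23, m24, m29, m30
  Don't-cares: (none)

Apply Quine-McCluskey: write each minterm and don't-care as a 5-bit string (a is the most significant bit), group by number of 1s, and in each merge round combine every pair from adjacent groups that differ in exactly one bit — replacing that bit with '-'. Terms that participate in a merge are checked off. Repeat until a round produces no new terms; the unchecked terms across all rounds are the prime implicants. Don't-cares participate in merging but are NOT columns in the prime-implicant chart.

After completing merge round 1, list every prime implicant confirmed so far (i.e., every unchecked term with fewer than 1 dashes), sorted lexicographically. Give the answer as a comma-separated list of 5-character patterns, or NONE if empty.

size-2^0 implicants → 00000(✓)  00001(✓)  00011(✓)  00100(✓)  01101(✓)  10001(✓)  10111  11000  11101(✓)  11110
size-2^1 implicants → -0001  -1101  00-00  000-1  0000-
Unchecked terms (primes): -0001, -1101, 00-00, 000-1, 0000-, 10111, 11000, 11110

10111, 11000, 11110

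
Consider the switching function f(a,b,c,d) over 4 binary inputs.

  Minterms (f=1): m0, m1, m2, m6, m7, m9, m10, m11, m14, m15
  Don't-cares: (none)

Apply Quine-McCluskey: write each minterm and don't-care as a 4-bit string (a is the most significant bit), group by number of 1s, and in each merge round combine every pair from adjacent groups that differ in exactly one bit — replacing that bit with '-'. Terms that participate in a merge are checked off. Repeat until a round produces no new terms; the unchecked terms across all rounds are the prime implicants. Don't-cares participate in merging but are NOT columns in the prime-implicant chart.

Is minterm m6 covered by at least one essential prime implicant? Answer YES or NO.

YES

Round 0: 0000✓ 0001✓ 0010✓ 0110✓ 0111✓ 1001✓ 1010✓ 1011✓ 1110✓ 1111✓
Round 1: -001 -010✓ -110✓ -111✓ 0-10✓ 00-0 000- 011-✓ 1-10✓ 1-11✓ 10-1 101-✓ 111-✓
Round 2: --10 -11- 1-1-
PIs = {--10, -001, -11-, 00-0, 000-, 1-1-, 10-1}
Coverage chart:
  m0: 00-0,000-
  m1: -001,000-
  m2: --10,00-0
  m6: --10,-11-
  m7: -11- ←essential
  m9: -001,10-1
  m10: --10,1-1-
  m11: 1-1-,10-1
  m14: --10,-11-,1-1-
  m15: -11-,1-1-
Essential: -11-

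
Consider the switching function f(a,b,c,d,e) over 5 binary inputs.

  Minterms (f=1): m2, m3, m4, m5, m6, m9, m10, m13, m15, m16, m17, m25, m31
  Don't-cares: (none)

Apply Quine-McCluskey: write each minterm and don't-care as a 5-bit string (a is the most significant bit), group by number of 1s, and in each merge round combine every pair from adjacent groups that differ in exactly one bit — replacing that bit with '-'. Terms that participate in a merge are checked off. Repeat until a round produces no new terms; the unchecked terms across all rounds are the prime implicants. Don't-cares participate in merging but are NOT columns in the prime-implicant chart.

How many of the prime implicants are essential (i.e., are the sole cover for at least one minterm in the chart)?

4

size-2^0 implicants → 00010(✓)  00011(✓)  00100(✓)  00101(✓)  00110(✓)  01001(✓)  01010(✓)  01101(✓)  01111(✓)  10000(✓)  10001(✓)  11001(✓)  11111(✓)
size-2^1 implicants → -1001  -1111  0-010  0-101  00-10  0001-  001-0  0010-  01-01  011-1  1-001  1000-
Unchecked terms (primes): -1001, -1111, 0-010, 0-101, 00-10, 0001-, 001-0, 0010-, 01-01, 011-1, 1-001, 1000-
Minterm coverage:
  m2 ⊆ 0-010,00-10,0001-
  m3 ⊆ 0001- [E]
  m4 ⊆ 001-0,0010-
  m5 ⊆ 0-101,0010-
  m6 ⊆ 00-10,001-0
  m9 ⊆ -1001,01-01
  m10 ⊆ 0-010 [E]
  m13 ⊆ 0-101,01-01,011-1
  m15 ⊆ -1111,011-1
  m16 ⊆ 1000- [E]
  m17 ⊆ 1-001,1000-
  m25 ⊆ -1001,1-001
  m31 ⊆ -1111 [E]
E = {-1111, 0-010, 0001-, 1000-}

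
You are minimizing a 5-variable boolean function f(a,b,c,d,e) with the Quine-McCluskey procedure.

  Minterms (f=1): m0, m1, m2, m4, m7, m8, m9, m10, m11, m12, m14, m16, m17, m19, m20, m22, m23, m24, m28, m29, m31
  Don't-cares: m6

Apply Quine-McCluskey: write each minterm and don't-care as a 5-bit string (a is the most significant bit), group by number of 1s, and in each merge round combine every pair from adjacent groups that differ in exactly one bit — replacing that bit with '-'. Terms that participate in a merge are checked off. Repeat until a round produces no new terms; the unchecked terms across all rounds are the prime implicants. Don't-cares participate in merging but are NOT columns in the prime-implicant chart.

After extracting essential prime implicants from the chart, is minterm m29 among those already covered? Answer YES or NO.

NO

Round 0: 00000✓ 00001✓ 00010✓ 00100✓ 00110✓ 00111✓ 01000✓ 01001✓ 01010✓ 01011✓ 01100✓ 01110✓ 10000✓ 10001✓ 10011✓ 10100✓ 10110✓ 10111✓ 11000✓ 11100✓ 11101✓ 11111✓
Round 1: -0000✓ -0001✓ -0100✓ -0110✓ -0111✓ -1000✓ -1100✓ 0-000✓ 0-001✓ 0-010✓ 0-100✓ 0-110✓ 00-00✓ 00-10✓ 000-0✓ 0000-✓ 001-0✓ 0011-✓ 01-00✓ 01-10✓ 010-0✓ 010-1✓ 0100-✓ 0101-✓ 011-0✓ 1-000✓ 1-100✓ 1-111 10-00✓ 10-11 100-1 1000-✓ 101-0✓ 1011-✓ 11-00✓ 111-1 1110-
Round 2: --000✓ --100✓ -0-00✓ -000- -01-0 -011- -1-00✓ 0--00✓ 0--10✓ 0-0-0✓ 0-00- 0-1-0✓ 00--0✓ 01--0✓ 010-- 1--00✓
Round 3: ---00 0---0
PIs = {---00, -000-, -01-0, -011-, 0---0, 0-00-, 010--, 1-111, 10-11, 100-1, 111-1, 1110-}
Coverage chart:
  m0: ---00,-000-,0---0,0-00-
  m1: -000-,0-00-
  m2: 0---0 ←essential
  m4: ---00,-01-0,0---0
  m7: -011- ←essential
  m8: ---00,0---0,0-00-,010--
  m9: 0-00-,010--
  m10: 0---0,010--
  m11: 010-- ←essential
  m12: ---00,0---0
  m14: 0---0 ←essential
  m16: ---00,-000-
  m17: -000-,100-1
  m19: 10-11,100-1
  m20: ---00,-01-0
  m22: -01-0,-011-
  m23: -011-,1-111,10-11
  m24: ---00 ←essential
  m28: ---00,1110-
  m29: 111-1,1110-
  m31: 1-111,111-1
Essential: ---00, -011-, 0---0, 010--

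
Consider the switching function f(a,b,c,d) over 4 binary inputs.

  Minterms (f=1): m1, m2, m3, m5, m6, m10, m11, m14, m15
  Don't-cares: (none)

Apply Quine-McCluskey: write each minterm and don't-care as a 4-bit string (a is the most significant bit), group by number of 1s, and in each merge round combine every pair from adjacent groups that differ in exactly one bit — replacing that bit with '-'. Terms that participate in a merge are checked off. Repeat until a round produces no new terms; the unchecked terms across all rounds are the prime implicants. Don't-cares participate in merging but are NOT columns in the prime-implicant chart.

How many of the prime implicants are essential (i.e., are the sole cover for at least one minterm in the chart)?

size-2^0 implicants → 0001(✓)  0010(✓)  0011(✓)  0101(✓)  0110(✓)  1010(✓)  1011(✓)  1110(✓)  1111(✓)
size-2^1 implicants → -010(✓)  -011(✓)  -110(✓)  0-01  0-10(✓)  00-1  001-(✓)  1-10(✓)  1-11(✓)  101-(✓)  111-(✓)
size-2^2 implicants → --10  -01-  1-1-
Unchecked terms (primes): --10, -01-, 0-01, 00-1, 1-1-
Minterm coverage:
  m1 ⊆ 0-01,00-1
  m2 ⊆ --10,-01-
  m3 ⊆ -01-,00-1
  m5 ⊆ 0-01 [E]
  m6 ⊆ --10 [E]
  m10 ⊆ --10,-01-,1-1-
  m11 ⊆ -01-,1-1-
  m14 ⊆ --10,1-1-
  m15 ⊆ 1-1- [E]
E = {--10, 0-01, 1-1-}

3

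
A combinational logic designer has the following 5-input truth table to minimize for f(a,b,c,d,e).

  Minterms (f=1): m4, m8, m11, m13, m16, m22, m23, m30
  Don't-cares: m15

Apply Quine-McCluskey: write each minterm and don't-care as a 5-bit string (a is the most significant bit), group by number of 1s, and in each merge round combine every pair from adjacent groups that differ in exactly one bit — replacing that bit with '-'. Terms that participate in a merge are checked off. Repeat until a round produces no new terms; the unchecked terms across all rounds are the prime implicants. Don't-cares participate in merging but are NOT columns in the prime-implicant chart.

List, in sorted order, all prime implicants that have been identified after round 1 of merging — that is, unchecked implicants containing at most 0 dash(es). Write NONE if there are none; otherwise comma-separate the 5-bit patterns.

[col 0] 00100, 01000, 01011*, 01101*, 01111*, 10000, 10110*, 10111*, 11110*
[col 1] 01-11, 011-1, 1-110, 1011-
Prime implicants: 00100, 01-11, 01000, 011-1, 1-110, 10000, 1011-

00100, 01000, 10000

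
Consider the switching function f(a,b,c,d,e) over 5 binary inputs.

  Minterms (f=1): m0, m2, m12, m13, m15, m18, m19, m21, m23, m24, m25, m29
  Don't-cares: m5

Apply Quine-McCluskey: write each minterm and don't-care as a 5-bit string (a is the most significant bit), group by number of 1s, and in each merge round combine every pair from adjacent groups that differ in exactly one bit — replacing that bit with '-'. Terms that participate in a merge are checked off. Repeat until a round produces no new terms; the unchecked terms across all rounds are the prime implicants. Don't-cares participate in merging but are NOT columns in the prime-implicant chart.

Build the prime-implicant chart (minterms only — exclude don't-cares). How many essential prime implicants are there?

Round 0: 00000✓ 00010✓ 00101✓ 01100✓ 01101✓ 01111✓ 10010✓ 10011✓ 10101✓ 10111✓ 11000✓ 11001✓ 11101✓
Round 1: -0010 -0101✓ -1101✓ 0-101✓ 000-0 011-1 0110- 1-101✓ 10-11 1001- 101-1 11-01 1100-
Round 2: --101
PIs = {--101, -0010, 000-0, 011-1, 0110-, 10-11, 1001-, 101-1, 11-01, 1100-}
Coverage chart:
  m0: 000-0 ←essential
  m2: -0010,000-0
  m12: 0110- ←essential
  m13: --101,011-1,0110-
  m15: 011-1 ←essential
  m18: -0010,1001-
  m19: 10-11,1001-
  m21: --101,101-1
  m23: 10-11,101-1
  m24: 1100- ←essential
  m25: 11-01,1100-
  m29: --101,11-01
Essential: 000-0, 011-1, 0110-, 1100-

4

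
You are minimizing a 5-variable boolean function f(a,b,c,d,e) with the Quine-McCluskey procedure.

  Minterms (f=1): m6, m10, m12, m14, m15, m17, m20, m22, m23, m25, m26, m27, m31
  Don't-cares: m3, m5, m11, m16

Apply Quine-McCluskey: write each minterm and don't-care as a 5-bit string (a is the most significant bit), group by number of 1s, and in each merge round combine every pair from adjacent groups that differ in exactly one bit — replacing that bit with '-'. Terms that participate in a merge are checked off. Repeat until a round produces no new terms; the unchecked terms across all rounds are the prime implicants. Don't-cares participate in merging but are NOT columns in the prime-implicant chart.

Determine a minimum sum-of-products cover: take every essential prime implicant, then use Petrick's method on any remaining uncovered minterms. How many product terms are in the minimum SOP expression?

[col 0] 00011*, 00101, 00110*, 01010*, 01011*, 01100*, 01110*, 01111*, 10000*, 10001*, 10100*, 10110*, 10111*, 11001*, 11010*, 11011*, 11111*
[col 1] -0110, -1010*, -1011*, -1111*, 0-011, 0-110, 01-10*, 01-11*, 0101-*, 011-0, 0111-*, 1-001, 1-111, 10-00, 1000-, 101-0, 1011-, 11-11*, 110-1, 1101-*
[col 2] -1-11, -101-, 01-1-
Prime implicants: -0110, -1-11, -101-, 0-011, 0-110, 00101, 01-1-, 011-0, 1-001, 1-111, 10-00, 1000-, 101-0, 1011-, 110-1
PI chart (minterm → PIs covering it):
  6 | -0110,0-110
  10 | -101-,01-1-
  12 | 011-0  (sole → essential)
  14 | 0-110,01-1-,011-0
  15 | -1-11,01-1-
  17 | 1-001,1000-
  20 | 10-00,101-0
  22 | -0110,101-0,1011-
  23 | 1-111,1011-
  25 | 1-001,110-1
  26 | -101-  (sole → essential)
  27 | -1-11,-101-,110-1
  31 | -1-11,1-111
Essential prime implicants: -101-, 011-0
Petrick residual → -0110, -1-11, 1-001, 1-111, 10-00
Minimum SOP uses 7 PIs: b'cde' + bde + bc'd + a'bce' + ac'd'e + acde + ab'd'e'

7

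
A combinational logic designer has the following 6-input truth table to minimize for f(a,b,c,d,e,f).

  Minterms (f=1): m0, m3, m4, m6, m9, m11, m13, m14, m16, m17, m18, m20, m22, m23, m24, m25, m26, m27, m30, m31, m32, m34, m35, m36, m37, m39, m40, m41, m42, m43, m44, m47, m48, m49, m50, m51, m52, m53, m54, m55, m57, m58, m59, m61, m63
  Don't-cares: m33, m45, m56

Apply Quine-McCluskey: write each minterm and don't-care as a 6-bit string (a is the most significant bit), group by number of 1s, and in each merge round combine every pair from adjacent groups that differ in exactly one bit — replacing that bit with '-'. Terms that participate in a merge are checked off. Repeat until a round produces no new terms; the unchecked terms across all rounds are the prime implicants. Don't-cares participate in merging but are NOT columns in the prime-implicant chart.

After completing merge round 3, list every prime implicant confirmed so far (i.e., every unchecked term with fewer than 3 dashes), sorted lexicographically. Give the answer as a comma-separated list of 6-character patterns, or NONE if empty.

-0-011, -01-01, -1-111, -1011-, -11-11, 0--110, 0-01-0, 01--10, 01-11-, 011-1-

[col 0] 000000*, 000011*, 000100*, 000110*, 001001*, 001011*, 001101*, 001110*, 010000*, 010001*, 010010*, 010100*, 010110*, 010111*, 011000*, 011001*, 011010*, 011011*, 011110*, 011111*, 100000*, 100001*, 100010*, 100011*, 100100*, 100101*, 100111*, 101000*, 101001*, 101010*, 101011*, 101100*, 101101*, 101111*, 110000*, 110001*, 110010*, 110011*, 110100*, 110101*, 110110*, 110111*, 111000*, 111001*, 111010*, 111011*, 111101*, 111111*
[col 1] -00000*, -00011*, -00100*, -01001*, -01011*, -01101*, -10000*, -10001*, -10010*, -10100*, -10110*, -10111*, -11000*, -11001*, -11010*, -11011*, -11111*, 0-0000*, 0-0100*, 0-0110*, 0-1001*, 0-1011*, 0-1110*, 00-011*, 00-110*, 000-00*, 0001-0*, 001-01*, 0010-1*, 01-000*, 01-001*, 01-010*, 01-110*, 01-111*, 010-00*, 010-10*, 0100-0*, 01000-*, 0101-0*, 01011-*, 011-10*, 011-11*, 0110-0*, 0110-1*, 01100-*, 01101-*, 01111-*, 1-0000*, 1-0001*, 1-0010*, 1-0011*, 1-0100*, 1-0101*, 1-0111*, 1-1000*, 1-1001*, 1-1010*, 1-1011*, 1-1101*, 1-1111*, 10-000*, 10-001*, 10-010*, 10-011*, 10-100*, 10-101*, 10-111*, 100-00*, 100-01*, 100-11*, 1000-0*, 1000-1*, 10000-*, 10001-*, 1001-1*, 10010-*, 101-00*, 101-01*, 101-11*, 1010-0*, 1010-1*, 10100-*, 10101-*, 1011-1*, 10110-*, 11-000*, 11-001*, 11-010*, 11-011*, 11-101*, 11-111*, 110-00*, 110-01*, 110-10*, 110-11*, 1100-0*, 1100-1*, 11000-*, 11001-*, 1101-0*, 1101-1*, 11010-*, 11011-*, 111-01*, 111-11*, 1110-0*, 1110-1*, 11100-*, 11101-*, 1111-1*
[col 2] --0000*, --0100*, --1001*, --1011*, -0-011, -00-00*, -01-01, -010-1*, -1-000*, -1-001*, -1-010*, -1-111, -10-00*, -10-10*, -100-0*, -1000-*, -101-0*, -1011-, -11-11, -110-0*, -110-1*, -1100-*, -1101-*, 0--110, 0-0-00*, 0-01-0, 0-10-1*, 01--10, 01-0-0*, 01-00-*, 01-11-, 010--0*, 011-1-, 0110--*, 1--000*, 1--001*, 1--010*, 1--011*, 1--101*, 1--111*, 1-0-00*, 1-0-01*, 1-0-11*, 1-00-0*, 1-00-1*, 1-000-*, 1-001-*, 1-01-1*, 1-010-*, 1-1-01*, 1-1-11*, 1-10-0*, 1-10-1*, 1-100-*, 1-101-*, 1-11-1*, 10--00*, 10--01*, 10--11*, 10-0-0*, 10-0-1*, 10-00-*, 10-01-*, 10-1-1*, 10-10-*, 100--1*, 100-0-*, 1000--*, 101--1*, 101-0-*, 1010--*, 11--01*, 11--11*, 11-0-0*, 11-0-1*, 11-00-*, 11-01-*, 11-1-1*, 110--0*, 110--1*, 110-0-*, 110-1-*, 1100--*, 1101--*, 111--1*, 1110--*
[col 3] --0-00, --10-1, -1-0-0, -1-00-, -10--0, -110--, 1---01*, 1---11*, 1--0-0*, 1--0-1*, 1--00-*, 1--01-*, 1--1-1*, 1-0--1*, 1-0-0-, 1-00--*, 1-1--1*, 1-10--*, 10---1*, 10--0-, 10-0--*, 11---1*, 11-0--*, 110---
[col 4] 1----1, 1--0--
Prime implicants: --0-00, --10-1, -0-011, -01-01, -1-0-0, -1-00-, -1-111, -10--0, -1011-, -11-11, -110--, 0--110, 0-01-0, 01--10, 01-11-, 011-1-, 1----1, 1--0--, 1-0-0-, 10--0-, 110---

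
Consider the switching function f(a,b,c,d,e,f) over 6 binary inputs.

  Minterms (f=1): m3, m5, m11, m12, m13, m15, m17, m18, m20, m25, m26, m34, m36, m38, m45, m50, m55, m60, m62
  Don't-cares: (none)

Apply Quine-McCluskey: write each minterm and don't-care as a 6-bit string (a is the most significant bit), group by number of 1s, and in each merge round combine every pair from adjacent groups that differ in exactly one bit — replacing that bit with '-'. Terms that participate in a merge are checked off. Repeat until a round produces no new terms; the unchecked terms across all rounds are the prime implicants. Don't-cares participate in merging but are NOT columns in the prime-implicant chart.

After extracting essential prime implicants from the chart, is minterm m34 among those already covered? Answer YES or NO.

NO

size-2^0 implicants → 000011(✓)  000101(✓)  001011(✓)  001100(✓)  001101(✓)  001111(✓)  010001(✓)  010010(✓)  010100  011001(✓)  011010(✓)  100010(✓)  100100(✓)  100110(✓)  101101(✓)  110010(✓)  110111  111100(✓)  111110(✓)
size-2^1 implicants → -01101  -10010  00-011  00-101  001-11  0011-1  00110-  01-001  01-010  1-0010  100-10  1001-0  1111-0
Unchecked terms (primes): -01101, -10010, 00-011, 00-101, 001-11, 0011-1, 00110-, 01-001, 01-010, 010100, 1-0010, 100-10, 1001-0, 110111, 1111-0
Minterm coverage:
  m3 ⊆ 00-011 [E]
  m5 ⊆ 00-101 [E]
  m11 ⊆ 00-011,001-11
  m12 ⊆ 00110- [E]
  m13 ⊆ -01101,00-101,0011-1,00110-
  m15 ⊆ 001-11,0011-1
  m17 ⊆ 01-001 [E]
  m18 ⊆ -10010,01-010
  m20 ⊆ 010100 [E]
  m25 ⊆ 01-001 [E]
  m26 ⊆ 01-010 [E]
  m34 ⊆ 1-0010,100-10
  m36 ⊆ 1001-0 [E]
  m38 ⊆ 100-10,1001-0
  m45 ⊆ -01101 [E]
  m50 ⊆ -10010,1-0010
  m55 ⊆ 110111 [E]
  m60 ⊆ 1111-0 [E]
  m62 ⊆ 1111-0 [E]
E = {-01101, 00-011, 00-101, 00110-, 01-001, 01-010, 010100, 1001-0, 110111, 1111-0}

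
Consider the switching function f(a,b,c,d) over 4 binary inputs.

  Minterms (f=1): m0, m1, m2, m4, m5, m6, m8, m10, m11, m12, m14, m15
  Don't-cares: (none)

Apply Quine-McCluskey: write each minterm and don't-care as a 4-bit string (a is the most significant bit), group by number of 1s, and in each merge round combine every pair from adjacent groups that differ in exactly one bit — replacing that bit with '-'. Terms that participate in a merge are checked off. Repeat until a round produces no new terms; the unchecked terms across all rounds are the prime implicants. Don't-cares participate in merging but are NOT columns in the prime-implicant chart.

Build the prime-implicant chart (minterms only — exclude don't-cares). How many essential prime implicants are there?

3

size-2^0 implicants → 0000(✓)  0001(✓)  0010(✓)  0100(✓)  0101(✓)  0110(✓)  1000(✓)  1010(✓)  1011(✓)  1100(✓)  1110(✓)  1111(✓)
size-2^1 implicants → -000(✓)  -010(✓)  -100(✓)  -110(✓)  0-00(✓)  0-01(✓)  0-10(✓)  00-0(✓)  000-(✓)  01-0(✓)  010-(✓)  1-00(✓)  1-10(✓)  1-11(✓)  10-0(✓)  101-(✓)  11-0(✓)  111-(✓)
size-2^2 implicants → --00(✓)  --10(✓)  -0-0(✓)  -1-0(✓)  0--0(✓)  0-0-  1--0(✓)  1-1-
size-2^3 implicants → ---0
Unchecked terms (primes): ---0, 0-0-, 1-1-
Minterm coverage:
  m0 ⊆ ---0,0-0-
  m1 ⊆ 0-0- [E]
  m2 ⊆ ---0 [E]
  m4 ⊆ ---0,0-0-
  m5 ⊆ 0-0- [E]
  m6 ⊆ ---0 [E]
  m8 ⊆ ---0 [E]
  m10 ⊆ ---0,1-1-
  m11 ⊆ 1-1- [E]
  m12 ⊆ ---0 [E]
  m14 ⊆ ---0,1-1-
  m15 ⊆ 1-1- [E]
E = {---0, 0-0-, 1-1-}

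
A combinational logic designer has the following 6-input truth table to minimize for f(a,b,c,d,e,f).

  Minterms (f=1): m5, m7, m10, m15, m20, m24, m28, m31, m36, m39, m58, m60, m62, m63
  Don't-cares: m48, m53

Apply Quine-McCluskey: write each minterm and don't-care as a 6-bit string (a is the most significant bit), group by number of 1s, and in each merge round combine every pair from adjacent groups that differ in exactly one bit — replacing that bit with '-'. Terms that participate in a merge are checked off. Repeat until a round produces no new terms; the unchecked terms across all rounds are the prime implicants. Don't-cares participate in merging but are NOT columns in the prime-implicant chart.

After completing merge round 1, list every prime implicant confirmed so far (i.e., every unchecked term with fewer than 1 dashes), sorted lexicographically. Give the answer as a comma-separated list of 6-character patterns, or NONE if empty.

001010, 100100, 110000, 110101

Round 0: 000101✓ 000111✓ 001010 001111✓ 010100✓ 011000✓ 011100✓ 011111✓ 100100 100111✓ 110000 110101 111010✓ 111100✓ 111110✓ 111111✓
Round 1: -00111 -11100 -11111 0-1111 00-111 0001-1 01-100 011-00 111-10 1111-0 11111-
PIs = {-00111, -11100, -11111, 0-1111, 00-111, 0001-1, 001010, 01-100, 011-00, 100100, 110000, 110101, 111-10, 1111-0, 11111-}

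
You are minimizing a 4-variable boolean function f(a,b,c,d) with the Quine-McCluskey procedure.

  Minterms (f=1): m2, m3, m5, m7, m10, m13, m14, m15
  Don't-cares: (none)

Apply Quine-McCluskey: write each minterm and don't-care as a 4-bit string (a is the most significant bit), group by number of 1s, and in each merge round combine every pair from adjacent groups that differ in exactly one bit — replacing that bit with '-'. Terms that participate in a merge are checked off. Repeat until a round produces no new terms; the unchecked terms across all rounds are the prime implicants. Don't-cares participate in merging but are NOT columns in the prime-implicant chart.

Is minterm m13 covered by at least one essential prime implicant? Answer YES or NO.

YES

Round 0: 0010✓ 0011✓ 0101✓ 0111✓ 1010✓ 1101✓ 1110✓ 1111✓
Round 1: -010 -101✓ -111✓ 0-11 001- 01-1✓ 1-10 11-1✓ 111-
Round 2: -1-1
PIs = {-010, -1-1, 0-11, 001-, 1-10, 111-}
Coverage chart:
  m2: -010,001-
  m3: 0-11,001-
  m5: -1-1 ←essential
  m7: -1-1,0-11
  m10: -010,1-10
  m13: -1-1 ←essential
  m14: 1-10,111-
  m15: -1-1,111-
Essential: -1-1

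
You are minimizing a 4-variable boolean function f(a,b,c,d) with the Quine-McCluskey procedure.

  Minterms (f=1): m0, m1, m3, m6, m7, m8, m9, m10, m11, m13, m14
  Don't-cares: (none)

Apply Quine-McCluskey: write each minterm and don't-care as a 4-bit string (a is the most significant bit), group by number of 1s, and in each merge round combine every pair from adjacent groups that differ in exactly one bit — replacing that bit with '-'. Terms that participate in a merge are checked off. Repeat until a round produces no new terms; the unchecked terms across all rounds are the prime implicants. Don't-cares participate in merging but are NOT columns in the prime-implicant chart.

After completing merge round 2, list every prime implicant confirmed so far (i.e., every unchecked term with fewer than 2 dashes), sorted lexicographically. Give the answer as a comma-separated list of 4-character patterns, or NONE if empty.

Round 0: 0000✓ 0001✓ 0011✓ 0110✓ 0111✓ 1000✓ 1001✓ 1010✓ 1011✓ 1101✓ 1110✓
Round 1: -000✓ -001✓ -011✓ -110 0-11 00-1✓ 000-✓ 011- 1-01 1-10 10-0✓ 10-1✓ 100-✓ 101-✓
Round 2: -0-1 -00- 10--
PIs = {-0-1, -00-, -110, 0-11, 011-, 1-01, 1-10, 10--}

-110, 0-11, 011-, 1-01, 1-10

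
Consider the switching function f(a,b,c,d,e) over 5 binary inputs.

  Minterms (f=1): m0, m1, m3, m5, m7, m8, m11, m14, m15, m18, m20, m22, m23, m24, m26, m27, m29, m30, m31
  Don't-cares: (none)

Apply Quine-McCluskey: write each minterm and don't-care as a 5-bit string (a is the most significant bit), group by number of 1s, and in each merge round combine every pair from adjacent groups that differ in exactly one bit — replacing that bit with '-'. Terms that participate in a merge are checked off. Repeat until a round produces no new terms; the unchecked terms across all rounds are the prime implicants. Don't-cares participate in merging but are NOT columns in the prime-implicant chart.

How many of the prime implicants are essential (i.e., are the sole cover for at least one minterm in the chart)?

size-2^0 implicants → 00000(✓)  00001(✓)  00011(✓)  00101(✓)  00111(✓)  01000(✓)  01011(✓)  01110(✓)  01111(✓)  10010(✓)  10100(✓)  10110(✓)  10111(✓)  11000(✓)  11010(✓)  11011(✓)  11101(✓)  11110(✓)  11111(✓)
size-2^1 implicants → -0111(✓)  -1000  -1011(✓)  -1110(✓)  -1111(✓)  0-000  0-011(✓)  0-111(✓)  00-01(✓)  00-11(✓)  000-1(✓)  0000-  001-1(✓)  01-11(✓)  0111-(✓)  1-010(✓)  1-110(✓)  1-111(✓)  10-10(✓)  101-0  1011-(✓)  11-10(✓)  11-11(✓)  110-0  1101-(✓)  111-1  1111-(✓)
size-2^2 implicants → --111  -1-11  -111-  0--11  00--1  1--10  1-11-  11-1-
Unchecked terms (primes): --111, -1-11, -1000, -111-, 0--11, 0-000, 00--1, 0000-, 1--10, 1-11-, 101-0, 11-1-, 110-0, 111-1
Minterm coverage:
  m0 ⊆ 0-000,0000-
  m1 ⊆ 00--1,0000-
  m3 ⊆ 0--11,00--1
  m5 ⊆ 00--1 [E]
  m7 ⊆ --111,0--11,00--1
  m8 ⊆ -1000,0-000
  m11 ⊆ -1-11,0--11
  m14 ⊆ -111- [E]
  m15 ⊆ --111,-1-11,-111-,0--11
  m18 ⊆ 1--10 [E]
  m20 ⊆ 101-0 [E]
  m22 ⊆ 1--10,1-11-,101-0
  m23 ⊆ --111,1-11-
  m24 ⊆ -1000,110-0
  m26 ⊆ 1--10,11-1-,110-0
  m27 ⊆ -1-11,11-1-
  m29 ⊆ 111-1 [E]
  m30 ⊆ -111-,1--10,1-11-,11-1-
  m31 ⊆ --111,-1-11,-111-,1-11-,11-1-,111-1
E = {-111-, 00--1, 1--10, 101-0, 111-1}

5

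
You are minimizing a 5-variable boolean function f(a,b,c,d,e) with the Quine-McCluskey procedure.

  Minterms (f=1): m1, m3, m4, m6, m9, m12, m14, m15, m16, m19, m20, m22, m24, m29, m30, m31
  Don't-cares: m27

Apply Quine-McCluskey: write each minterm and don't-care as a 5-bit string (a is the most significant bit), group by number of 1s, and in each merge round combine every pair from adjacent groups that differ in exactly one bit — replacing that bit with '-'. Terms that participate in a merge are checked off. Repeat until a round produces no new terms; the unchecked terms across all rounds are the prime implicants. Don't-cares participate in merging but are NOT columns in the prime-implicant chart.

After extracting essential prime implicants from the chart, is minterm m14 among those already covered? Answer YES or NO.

size-2^0 implicants → 00001(✓)  00011(✓)  00100(✓)  00110(✓)  01001(✓)  01100(✓)  01110(✓)  01111(✓)  10000(✓)  10011(✓)  10100(✓)  10110(✓)  11000(✓)  11011(✓)  11101(✓)  11110(✓)  11111(✓)
size-2^1 implicants → -0011  -0100(✓)  -0110(✓)  -1110(✓)  -1111(✓)  0-001  0-100(✓)  0-110(✓)  000-1  001-0(✓)  011-0(✓)  0111-(✓)  1-000  1-011  1-110(✓)  10-00  101-0(✓)  11-11  111-1  1111-(✓)
size-2^2 implicants → --110  -01-0  -111-  0-1-0
Unchecked terms (primes): --110, -0011, -01-0, -111-, 0-001, 0-1-0, 000-1, 1-000, 1-011, 10-00, 11-11, 111-1
Minterm coverage:
  m1 ⊆ 0-001,000-1
  m3 ⊆ -0011,000-1
  m4 ⊆ -01-0,0-1-0
  m6 ⊆ --110,-01-0,0-1-0
  m9 ⊆ 0-001 [E]
  m12 ⊆ 0-1-0 [E]
  m14 ⊆ --110,-111-,0-1-0
  m15 ⊆ -111- [E]
  m16 ⊆ 1-000,10-00
  m19 ⊆ -0011,1-011
  m20 ⊆ -01-0,10-00
  m22 ⊆ --110,-01-0
  m24 ⊆ 1-000 [E]
  m29 ⊆ 111-1 [E]
  m30 ⊆ --110,-111-
  m31 ⊆ -111-,11-11,111-1
E = {-111-, 0-001, 0-1-0, 1-000, 111-1}

YES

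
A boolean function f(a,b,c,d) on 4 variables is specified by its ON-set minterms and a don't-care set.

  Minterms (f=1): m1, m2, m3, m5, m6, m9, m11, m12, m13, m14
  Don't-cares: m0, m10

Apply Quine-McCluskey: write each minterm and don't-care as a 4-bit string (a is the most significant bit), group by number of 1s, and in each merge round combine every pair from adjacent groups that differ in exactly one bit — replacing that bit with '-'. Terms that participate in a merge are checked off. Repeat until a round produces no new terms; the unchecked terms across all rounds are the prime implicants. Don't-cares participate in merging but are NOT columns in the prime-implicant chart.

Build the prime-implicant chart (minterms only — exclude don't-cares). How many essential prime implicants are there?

2

size-2^0 implicants → 0000(✓)  0001(✓)  0010(✓)  0011(✓)  0101(✓)  0110(✓)  1001(✓)  1010(✓)  1011(✓)  1100(✓)  1101(✓)  1110(✓)
size-2^1 implicants → -001(✓)  -010(✓)  -011(✓)  -101(✓)  -110(✓)  0-01(✓)  0-10(✓)  00-0(✓)  00-1(✓)  000-(✓)  001-(✓)  1-01(✓)  1-10(✓)  10-1(✓)  101-(✓)  11-0  110-
size-2^2 implicants → --01  --10  -0-1  -01-  00--
Unchecked terms (primes): --01, --10, -0-1, -01-, 00--, 11-0, 110-
Minterm coverage:
  m1 ⊆ --01,-0-1,00--
  m2 ⊆ --10,-01-,00--
  m3 ⊆ -0-1,-01-,00--
  m5 ⊆ --01 [E]
  m6 ⊆ --10 [E]
  m9 ⊆ --01,-0-1
  m11 ⊆ -0-1,-01-
  m12 ⊆ 11-0,110-
  m13 ⊆ --01,110-
  m14 ⊆ --10,11-0
E = {--01, --10}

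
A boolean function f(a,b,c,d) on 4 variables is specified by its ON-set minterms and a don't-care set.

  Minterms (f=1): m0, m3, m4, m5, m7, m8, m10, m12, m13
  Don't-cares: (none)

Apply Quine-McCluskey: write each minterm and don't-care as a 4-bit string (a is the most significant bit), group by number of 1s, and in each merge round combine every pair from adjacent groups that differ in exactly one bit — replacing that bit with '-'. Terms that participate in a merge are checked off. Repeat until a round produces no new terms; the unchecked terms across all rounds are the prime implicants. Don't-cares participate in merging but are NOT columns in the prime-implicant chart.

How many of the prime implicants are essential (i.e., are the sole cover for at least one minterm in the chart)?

[col 0] 0000*, 0011*, 0100*, 0101*, 0111*, 1000*, 1010*, 1100*, 1101*
[col 1] -000*, -100*, -101*, 0-00*, 0-11, 01-1, 010-*, 1-00*, 10-0, 110-*
[col 2] --00, -10-
Prime implicants: --00, -10-, 0-11, 01-1, 10-0
PI chart (minterm → PIs covering it):
  0 | --00  (sole → essential)
  3 | 0-11  (sole → essential)
  4 | --00,-10-
  5 | -10-,01-1
  7 | 0-11,01-1
  8 | --00,10-0
  10 | 10-0  (sole → essential)
  12 | --00,-10-
  13 | -10-  (sole → essential)
Essential prime implicants: --00, -10-, 0-11, 10-0

4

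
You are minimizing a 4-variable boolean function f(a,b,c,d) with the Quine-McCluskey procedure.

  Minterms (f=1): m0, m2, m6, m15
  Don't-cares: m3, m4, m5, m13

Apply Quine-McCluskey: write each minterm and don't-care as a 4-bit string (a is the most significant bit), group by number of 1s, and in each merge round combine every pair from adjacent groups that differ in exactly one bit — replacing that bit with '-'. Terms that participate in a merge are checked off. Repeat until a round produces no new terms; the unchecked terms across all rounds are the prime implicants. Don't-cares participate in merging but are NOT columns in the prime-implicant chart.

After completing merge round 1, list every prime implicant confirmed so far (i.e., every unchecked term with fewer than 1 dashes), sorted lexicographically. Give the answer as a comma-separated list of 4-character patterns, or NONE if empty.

[col 0] 0000*, 0010*, 0011*, 0100*, 0101*, 0110*, 1101*, 1111*
[col 1] -101, 0-00*, 0-10*, 00-0*, 001-, 01-0*, 010-, 11-1
[col 2] 0--0
Prime implicants: -101, 0--0, 001-, 010-, 11-1

NONE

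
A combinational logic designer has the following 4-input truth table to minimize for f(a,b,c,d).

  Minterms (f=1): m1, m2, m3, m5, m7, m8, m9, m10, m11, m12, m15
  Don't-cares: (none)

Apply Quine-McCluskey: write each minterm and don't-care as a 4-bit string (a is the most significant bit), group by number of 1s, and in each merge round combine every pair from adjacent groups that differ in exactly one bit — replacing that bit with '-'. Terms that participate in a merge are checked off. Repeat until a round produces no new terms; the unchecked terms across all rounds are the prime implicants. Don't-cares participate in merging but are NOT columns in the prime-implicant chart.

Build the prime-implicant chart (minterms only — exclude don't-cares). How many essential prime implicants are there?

4

[col 0] 0001*, 0010*, 0011*, 0101*, 0111*, 1000*, 1001*, 1010*, 1011*, 1100*, 1111*
[col 1] -001*, -010*, -011*, -111*, 0-01*, 0-11*, 00-1*, 001-*, 01-1*, 1-00, 1-11*, 10-0*, 10-1*, 100-*, 101-*
[col 2] --11, -0-1, -01-, 0--1, 10--
Prime implicants: --11, -0-1, -01-, 0--1, 1-00, 10--
PI chart (minterm → PIs covering it):
  1 | -0-1,0--1
  2 | -01-  (sole → essential)
  3 | --11,-0-1,-01-,0--1
  5 | 0--1  (sole → essential)
  7 | --11,0--1
  8 | 1-00,10--
  9 | -0-1,10--
  10 | -01-,10--
  11 | --11,-0-1,-01-,10--
  12 | 1-00  (sole → essential)
  15 | --11  (sole → essential)
Essential prime implicants: --11, -01-, 0--1, 1-00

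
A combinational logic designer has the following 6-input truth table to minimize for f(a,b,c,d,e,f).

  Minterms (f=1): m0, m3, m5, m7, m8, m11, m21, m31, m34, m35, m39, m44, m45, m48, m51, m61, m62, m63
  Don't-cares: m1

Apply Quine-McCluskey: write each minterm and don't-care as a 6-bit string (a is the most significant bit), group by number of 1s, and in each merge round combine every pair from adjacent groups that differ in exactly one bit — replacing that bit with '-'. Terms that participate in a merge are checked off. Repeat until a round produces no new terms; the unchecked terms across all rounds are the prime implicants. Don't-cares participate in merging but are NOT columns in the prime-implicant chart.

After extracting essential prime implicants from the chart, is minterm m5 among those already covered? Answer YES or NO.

size-2^0 implicants → 000000(✓)  000001(✓)  000011(✓)  000101(✓)  000111(✓)  001000(✓)  001011(✓)  010101(✓)  011111(✓)  100010(✓)  100011(✓)  100111(✓)  101100(✓)  101101(✓)  110000  110011(✓)  111101(✓)  111110(✓)  111111(✓)
size-2^1 implicants → -00011(✓)  -00111(✓)  -11111  0-0101  00-000  00-011  000-01(✓)  000-11(✓)  0000-1(✓)  00000-  0001-1(✓)  1-0011  1-1101  100-11(✓)  10001-  10110-  1111-1  11111-
size-2^2 implicants → -00-11  000--1
Unchecked terms (primes): -00-11, -11111, 0-0101, 00-000, 00-011, 000--1, 00000-, 1-0011, 1-1101, 10001-, 10110-, 110000, 1111-1, 11111-
Minterm coverage:
  m0 ⊆ 00-000,00000-
  m3 ⊆ -00-11,00-011,000--1
  m5 ⊆ 0-0101,000--1
  m7 ⊆ -00-11,000--1
  m8 ⊆ 00-000 [E]
  m11 ⊆ 00-011 [E]
  m21 ⊆ 0-0101 [E]
  m31 ⊆ -11111 [E]
  m34 ⊆ 10001- [E]
  m35 ⊆ -00-11,1-0011,10001-
  m39 ⊆ -00-11 [E]
  m44 ⊆ 10110- [E]
  m45 ⊆ 1-1101,10110-
  m48 ⊆ 110000 [E]
  m51 ⊆ 1-0011 [E]
  m61 ⊆ 1-1101,1111-1
  m62 ⊆ 11111- [E]
  m63 ⊆ -11111,1111-1,11111-
E = {-00-11, -11111, 0-0101, 00-000, 00-011, 1-0011, 10001-, 10110-, 110000, 11111-}

YES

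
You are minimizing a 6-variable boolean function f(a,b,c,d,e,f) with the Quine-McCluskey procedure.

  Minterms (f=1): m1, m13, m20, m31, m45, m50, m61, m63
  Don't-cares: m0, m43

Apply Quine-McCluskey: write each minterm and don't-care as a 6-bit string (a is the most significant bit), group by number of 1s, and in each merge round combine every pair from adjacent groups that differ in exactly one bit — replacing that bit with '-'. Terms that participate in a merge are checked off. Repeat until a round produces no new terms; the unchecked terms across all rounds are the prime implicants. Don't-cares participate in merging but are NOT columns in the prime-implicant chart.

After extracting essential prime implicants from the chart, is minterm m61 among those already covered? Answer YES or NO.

size-2^0 implicants → 000000(✓)  000001(✓)  001101(✓)  010100  011111(✓)  101011  101101(✓)  110010  111101(✓)  111111(✓)
size-2^1 implicants → -01101  -11111  00000-  1-1101  1111-1
Unchecked terms (primes): -01101, -11111, 00000-, 010100, 1-1101, 101011, 110010, 1111-1
Minterm coverage:
  m1 ⊆ 00000- [E]
  m13 ⊆ -01101 [E]
  m20 ⊆ 010100 [E]
  m31 ⊆ -11111 [E]
  m45 ⊆ -01101,1-1101
  m50 ⊆ 110010 [E]
  m61 ⊆ 1-1101,1111-1
  m63 ⊆ -11111,1111-1
E = {-01101, -11111, 00000-, 010100, 110010}

NO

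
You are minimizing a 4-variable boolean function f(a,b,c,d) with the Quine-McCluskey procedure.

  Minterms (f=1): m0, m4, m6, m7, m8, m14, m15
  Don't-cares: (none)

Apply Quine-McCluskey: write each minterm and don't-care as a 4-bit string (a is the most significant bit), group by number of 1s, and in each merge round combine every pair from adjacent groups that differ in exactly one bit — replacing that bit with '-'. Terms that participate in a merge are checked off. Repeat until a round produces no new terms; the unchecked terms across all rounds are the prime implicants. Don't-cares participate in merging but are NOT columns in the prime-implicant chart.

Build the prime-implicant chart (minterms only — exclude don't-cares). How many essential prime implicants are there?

2

Round 0: 0000✓ 0100✓ 0110✓ 0111✓ 1000✓ 1110✓ 1111✓
Round 1: -000 -110✓ -111✓ 0-00 01-0 011-✓ 111-✓
Round 2: -11-
PIs = {-000, -11-, 0-00, 01-0}
Coverage chart:
  m0: -000,0-00
  m4: 0-00,01-0
  m6: -11-,01-0
  m7: -11- ←essential
  m8: -000 ←essential
  m14: -11- ←essential
  m15: -11- ←essential
Essential: -000, -11-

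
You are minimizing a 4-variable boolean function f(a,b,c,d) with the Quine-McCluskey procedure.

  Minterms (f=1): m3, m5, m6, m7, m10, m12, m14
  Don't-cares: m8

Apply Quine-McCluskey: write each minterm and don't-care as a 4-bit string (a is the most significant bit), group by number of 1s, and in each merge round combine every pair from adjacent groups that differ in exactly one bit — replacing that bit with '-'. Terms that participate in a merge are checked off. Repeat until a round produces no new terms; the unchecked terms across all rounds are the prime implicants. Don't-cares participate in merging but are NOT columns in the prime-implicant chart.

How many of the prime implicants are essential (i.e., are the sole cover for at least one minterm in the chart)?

[col 0] 0011*, 0101*, 0110*, 0111*, 1000*, 1010*, 1100*, 1110*
[col 1] -110, 0-11, 01-1, 011-, 1-00*, 1-10*, 10-0*, 11-0*
[col 2] 1--0
Prime implicants: -110, 0-11, 01-1, 011-, 1--0
PI chart (minterm → PIs covering it):
  3 | 0-11  (sole → essential)
  5 | 01-1  (sole → essential)
  6 | -110,011-
  7 | 0-11,01-1,011-
  10 | 1--0  (sole → essential)
  12 | 1--0  (sole → essential)
  14 | -110,1--0
Essential prime implicants: 0-11, 01-1, 1--0

3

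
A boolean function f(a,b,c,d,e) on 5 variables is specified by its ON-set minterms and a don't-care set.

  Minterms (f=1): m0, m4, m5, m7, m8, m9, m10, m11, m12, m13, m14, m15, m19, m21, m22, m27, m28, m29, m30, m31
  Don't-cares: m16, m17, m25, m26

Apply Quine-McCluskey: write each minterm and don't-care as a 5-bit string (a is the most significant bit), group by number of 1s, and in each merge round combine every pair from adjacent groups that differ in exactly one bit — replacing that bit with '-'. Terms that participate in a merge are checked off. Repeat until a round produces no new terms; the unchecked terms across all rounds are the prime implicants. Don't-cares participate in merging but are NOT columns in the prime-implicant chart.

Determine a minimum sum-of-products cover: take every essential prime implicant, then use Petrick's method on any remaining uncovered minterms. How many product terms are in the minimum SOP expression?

Round 0: 00000✓ 00100✓ 00101✓ 00111✓ 01000✓ 01001✓ 01010✓ 01011✓ 01100✓ 01101✓ 01110✓ 01111✓ 10000✓ 10001✓ 10011✓ 10101✓ 10110✓ 11001✓ 11010✓ 11011✓ 11100✓ 11101✓ 11110✓ 11111✓
Round 1: -0000 -0101✓ -1001✓ -1010✓ -1011✓ -1100✓ -1101✓ -1110✓ -1111✓ 0-000✓ 0-100✓ 0-101✓ 0-111✓ 00-00✓ 001-1✓ 0010-✓ 01-00✓ 01-01✓ 01-10✓ 01-11✓ 010-0✓ 010-1✓ 0100-✓ 0101-✓ 011-0✓ 011-1✓ 0110-✓ 0111-✓ 1-001✓ 1-011✓ 1-101✓ 1-110 10-01✓ 100-1✓ 1000- 11-01✓ 11-10✓ 11-11✓ 110-1✓ 1101-✓ 111-0✓ 111-1✓ 1110-✓ 1111-✓
Round 2: --101 -1-01✓ -1-10✓ -1-11✓ -10-1✓ -101-✓ -11-0✓ -11-1✓ -110-✓ -111-✓ 0--00 0-1-1 0-10- 01--0✓ 01--1✓ 01-0-✓ 01-1-✓ 010--✓ 011--✓ 1--01 1-0-1 11--1✓ 11-1-✓ 111--✓
Round 3: -1--1 -1-1- -11-- 01---
PIs = {--101, -0000, -1--1, -1-1-, -11--, 0--00, 0-1-1, 0-10-, 01---, 1--01, 1-0-1, 1-110, 1000-}
Coverage chart:
  m0: -0000,0--00
  m4: 0--00,0-10-
  m5: --101,0-1-1,0-10-
  m7: 0-1-1 ←essential
  m8: 0--00,01---
  m9: -1--1,01---
  m10: -1-1-,01---
  m11: -1--1,-1-1-,01---
  m12: -11--,0--00,0-10-,01---
  m13: --101,-1--1,-11--,0-1-1,0-10-,01---
  m14: -1-1-,-11--,01---
  m15: -1--1,-1-1-,-11--,0-1-1,01---
  m19: 1-0-1 ←essential
  m21: --101,1--01
  m22: 1-110 ←essential
  m27: -1--1,-1-1-,1-0-1
  m28: -11-- ←essential
  m29: --101,-1--1,-11--,1--01
  m30: -1-1-,-11--,1-110
  m31: -1--1,-1-1-,-11--
Essential: -11--, 0-1-1, 1-0-1, 1-110
Petrick residual → --101, 0--00, 01---
Min cover (7 terms): cd'e + bc + a'd'e' + a'ce + a'b + ac'e + acde'

7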